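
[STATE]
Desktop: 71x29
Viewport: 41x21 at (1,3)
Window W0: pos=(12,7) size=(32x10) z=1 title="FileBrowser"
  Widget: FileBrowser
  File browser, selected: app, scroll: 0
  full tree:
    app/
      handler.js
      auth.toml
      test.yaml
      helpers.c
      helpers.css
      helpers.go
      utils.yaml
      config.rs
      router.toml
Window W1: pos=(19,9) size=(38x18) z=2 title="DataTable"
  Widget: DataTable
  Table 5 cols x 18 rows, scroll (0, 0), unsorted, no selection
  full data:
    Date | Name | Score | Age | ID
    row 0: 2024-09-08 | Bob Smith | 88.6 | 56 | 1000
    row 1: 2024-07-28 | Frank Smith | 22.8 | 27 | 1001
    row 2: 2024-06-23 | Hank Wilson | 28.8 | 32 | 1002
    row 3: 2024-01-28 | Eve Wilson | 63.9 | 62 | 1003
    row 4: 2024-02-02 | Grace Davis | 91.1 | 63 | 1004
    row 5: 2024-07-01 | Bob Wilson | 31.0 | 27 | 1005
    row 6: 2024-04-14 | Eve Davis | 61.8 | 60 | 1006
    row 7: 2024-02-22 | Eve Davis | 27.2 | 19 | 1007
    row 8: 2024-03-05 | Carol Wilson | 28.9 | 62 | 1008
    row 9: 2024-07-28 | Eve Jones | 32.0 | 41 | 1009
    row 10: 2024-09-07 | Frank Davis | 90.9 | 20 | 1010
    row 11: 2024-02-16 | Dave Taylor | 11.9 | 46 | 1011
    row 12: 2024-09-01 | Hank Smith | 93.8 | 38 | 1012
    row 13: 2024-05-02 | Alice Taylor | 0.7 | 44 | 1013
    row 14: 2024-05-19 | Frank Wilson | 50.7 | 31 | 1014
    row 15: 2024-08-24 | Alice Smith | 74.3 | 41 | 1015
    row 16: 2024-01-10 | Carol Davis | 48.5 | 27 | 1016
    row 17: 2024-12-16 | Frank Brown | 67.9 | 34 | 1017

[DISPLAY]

                                         
                                         
                                         
                                         
           ┏━━━━━━━━━━━━━━━━━━━━━━━━━━━━━
           ┃ FileBrowser                 
           ┠──────┏━━━━━━━━━━━━━━━━━━━━━━
           ┃> [-] ┃ DataTable            
           ┃    ha┠──────────────────────
           ┃    au┃Date      │Name       
           ┃    te┃──────────┼───────────
           ┃    he┃2024-09-08│Bob Smith  
           ┃    he┃2024-07-28│Frank Smith
           ┗━━━━━━┃2024-06-23│Hank Wilson
                  ┃2024-01-28│Eve Wilson 
                  ┃2024-02-02│Grace Davis
                  ┃2024-07-01│Bob Wilson 
                  ┃2024-04-14│Eve Davis  
                  ┃2024-02-22│Eve Davis  
                  ┃2024-03-05│Carol Wilso
                  ┃2024-07-28│Eve Jones  


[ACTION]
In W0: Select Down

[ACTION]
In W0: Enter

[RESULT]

                                         
                                         
                                         
                                         
           ┏━━━━━━━━━━━━━━━━━━━━━━━━━━━━━
           ┃ FileBrowser                 
           ┠──────┏━━━━━━━━━━━━━━━━━━━━━━
           ┃  [-] ┃ DataTable            
           ┃  > ha┠──────────────────────
           ┃    au┃Date      │Name       
           ┃    te┃──────────┼───────────
           ┃    he┃2024-09-08│Bob Smith  
           ┃    he┃2024-07-28│Frank Smith
           ┗━━━━━━┃2024-06-23│Hank Wilson
                  ┃2024-01-28│Eve Wilson 
                  ┃2024-02-02│Grace Davis
                  ┃2024-07-01│Bob Wilson 
                  ┃2024-04-14│Eve Davis  
                  ┃2024-02-22│Eve Davis  
                  ┃2024-03-05│Carol Wilso
                  ┃2024-07-28│Eve Jones  


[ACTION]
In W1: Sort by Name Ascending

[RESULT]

                                         
                                         
                                         
                                         
           ┏━━━━━━━━━━━━━━━━━━━━━━━━━━━━━
           ┃ FileBrowser                 
           ┠──────┏━━━━━━━━━━━━━━━━━━━━━━
           ┃  [-] ┃ DataTable            
           ┃  > ha┠──────────────────────
           ┃    au┃Date      │Name       
           ┃    te┃──────────┼───────────
           ┃    he┃2024-08-24│Alice Smith
           ┃    he┃2024-05-02│Alice Taylo
           ┗━━━━━━┃2024-09-08│Bob Smith  
                  ┃2024-07-01│Bob Wilson 
                  ┃2024-01-10│Carol Davis
                  ┃2024-03-05│Carol Wilso
                  ┃2024-02-16│Dave Taylor
                  ┃2024-04-14│Eve Davis  
                  ┃2024-02-22│Eve Davis  
                  ┃2024-07-28│Eve Jones  


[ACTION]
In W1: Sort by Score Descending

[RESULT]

                                         
                                         
                                         
                                         
           ┏━━━━━━━━━━━━━━━━━━━━━━━━━━━━━
           ┃ FileBrowser                 
           ┠──────┏━━━━━━━━━━━━━━━━━━━━━━
           ┃  [-] ┃ DataTable            
           ┃  > ha┠──────────────────────
           ┃    au┃Date      │Name       
           ┃    te┃──────────┼───────────
           ┃    he┃2024-09-01│Hank Smith 
           ┃    he┃2024-02-02│Grace Davis
           ┗━━━━━━┃2024-09-07│Frank Davis
                  ┃2024-09-08│Bob Smith  
                  ┃2024-08-24│Alice Smith
                  ┃2024-12-16│Frank Brown
                  ┃2024-01-28│Eve Wilson 
                  ┃2024-04-14│Eve Davis  
                  ┃2024-05-19│Frank Wilso
                  ┃2024-01-10│Carol Davis


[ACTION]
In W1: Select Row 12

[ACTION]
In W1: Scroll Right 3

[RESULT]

                                         
                                         
                                         
                                         
           ┏━━━━━━━━━━━━━━━━━━━━━━━━━━━━━
           ┃ FileBrowser                 
           ┠──────┏━━━━━━━━━━━━━━━━━━━━━━
           ┃  [-] ┃ DataTable            
           ┃  > ha┠──────────────────────
           ┃    au┃te      │Name        │
           ┃    te┃────────┼────────────┼
           ┃    he┃24-09-01│Hank Smith  │
           ┃    he┃24-02-02│Grace Davis │
           ┗━━━━━━┃24-09-07│Frank Davis │
                  ┃24-09-08│Bob Smith   │
                  ┃24-08-24│Alice Smith │
                  ┃24-12-16│Frank Brown │
                  ┃24-01-28│Eve Wilson  │
                  ┃24-04-14│Eve Davis   │
                  ┃24-05-19│Frank Wilson│
                  ┃24-01-10│Carol Davis │


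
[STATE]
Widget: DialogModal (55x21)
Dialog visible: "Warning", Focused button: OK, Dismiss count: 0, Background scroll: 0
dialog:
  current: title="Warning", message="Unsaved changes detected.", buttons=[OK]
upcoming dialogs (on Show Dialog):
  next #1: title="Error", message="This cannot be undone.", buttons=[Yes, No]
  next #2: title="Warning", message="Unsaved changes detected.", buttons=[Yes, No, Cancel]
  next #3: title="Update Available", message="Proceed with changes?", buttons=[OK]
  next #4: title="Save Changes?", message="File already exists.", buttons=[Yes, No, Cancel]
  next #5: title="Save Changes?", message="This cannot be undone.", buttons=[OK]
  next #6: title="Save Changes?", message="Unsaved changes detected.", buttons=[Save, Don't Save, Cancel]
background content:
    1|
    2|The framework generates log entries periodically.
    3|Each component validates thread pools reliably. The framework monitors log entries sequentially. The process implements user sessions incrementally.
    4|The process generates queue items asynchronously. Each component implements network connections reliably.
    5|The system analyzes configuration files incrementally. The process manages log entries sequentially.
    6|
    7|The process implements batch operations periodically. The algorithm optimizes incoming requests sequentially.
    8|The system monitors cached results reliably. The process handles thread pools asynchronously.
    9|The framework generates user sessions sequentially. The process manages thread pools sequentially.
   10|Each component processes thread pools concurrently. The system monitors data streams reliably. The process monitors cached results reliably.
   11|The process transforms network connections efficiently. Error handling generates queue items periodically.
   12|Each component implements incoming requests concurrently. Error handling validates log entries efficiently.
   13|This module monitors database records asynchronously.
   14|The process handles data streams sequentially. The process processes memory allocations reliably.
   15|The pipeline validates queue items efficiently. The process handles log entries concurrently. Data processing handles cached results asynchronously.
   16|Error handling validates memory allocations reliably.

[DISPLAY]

                                                       
The framework generates log entries periodically.      
Each component validates thread pools reliably. The fra
The process generates queue items asynchronously. Each 
The system analyzes configuration files incrementally. 
                                                       
The process implements batch operations periodically. T
The system monitors cached results reliably. The proces
The framework┌───────────────────────────┐entially. The
Each componen│          Warning          │urrently. The
The process t│ Unsaved changes detected. │ efficiently.
Each componen│            [OK]           │s concurrentl
This module m└───────────────────────────┘chronously.  
The process handles data streams sequentially. The proc
The pipeline validates queue items efficiently. The pro
Error handling validates memory allocations reliably.  
                                                       
                                                       
                                                       
                                                       
                                                       


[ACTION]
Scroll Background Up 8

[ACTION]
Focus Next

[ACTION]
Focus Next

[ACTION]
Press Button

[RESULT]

                                                       
The framework generates log entries periodically.      
Each component validates thread pools reliably. The fra
The process generates queue items asynchronously. Each 
The system analyzes configuration files incrementally. 
                                                       
The process implements batch operations periodically. T
The system monitors cached results reliably. The proces
The framework generates user sessions sequentially. The
Each component processes thread pools concurrently. The
The process transforms network connections efficiently.
Each component implements incoming requests concurrentl
This module monitors database records asynchronously.  
The process handles data streams sequentially. The proc
The pipeline validates queue items efficiently. The pro
Error handling validates memory allocations reliably.  
                                                       
                                                       
                                                       
                                                       
                                                       


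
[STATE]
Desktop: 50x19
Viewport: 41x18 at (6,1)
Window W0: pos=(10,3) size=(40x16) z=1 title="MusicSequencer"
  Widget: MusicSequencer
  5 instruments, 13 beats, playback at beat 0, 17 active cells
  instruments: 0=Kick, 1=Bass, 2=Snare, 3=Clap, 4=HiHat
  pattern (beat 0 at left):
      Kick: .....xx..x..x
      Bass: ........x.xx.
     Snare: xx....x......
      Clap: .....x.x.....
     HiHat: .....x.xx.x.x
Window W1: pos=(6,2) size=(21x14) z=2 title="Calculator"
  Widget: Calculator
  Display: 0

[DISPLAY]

                                         
┏━━━━━━━━━━━━━━━━━━━┓                    
┃ Calculator        ┃━━━━━━━━━━━━━━━━━━━━
┠───────────────────┨                    
┃                  0┃────────────────────
┃┌───┬───┬───┬───┐  ┃012                 
┃│ 7 │ 8 │ 9 │ ÷ │  ┃··█                 
┃├───┼───┼───┼───┤  ┃██·                 
┃│ 4 │ 5 │ 6 │ × │  ┃···                 
┃├───┼───┼───┼───┤  ┃···                 
┃│ 1 │ 2 │ 3 │ - │  ┃█·█                 
┃├───┼───┼───┼───┤  ┃                    
┃│ 0 │ . │ = │ + │  ┃                    
┃└───┴───┴───┴───┘  ┃                    
┗━━━━━━━━━━━━━━━━━━━┛                    
    ┃                                    
    ┃                                    
    ┗━━━━━━━━━━━━━━━━━━━━━━━━━━━━━━━━━━━━


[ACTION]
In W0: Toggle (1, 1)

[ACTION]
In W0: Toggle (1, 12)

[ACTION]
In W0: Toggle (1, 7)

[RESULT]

                                         
┏━━━━━━━━━━━━━━━━━━━┓                    
┃ Calculator        ┃━━━━━━━━━━━━━━━━━━━━
┠───────────────────┨                    
┃                  0┃────────────────────
┃┌───┬───┬───┬───┐  ┃012                 
┃│ 7 │ 8 │ 9 │ ÷ │  ┃··█                 
┃├───┼───┼───┼───┤  ┃███                 
┃│ 4 │ 5 │ 6 │ × │  ┃···                 
┃├───┼───┼───┼───┤  ┃···                 
┃│ 1 │ 2 │ 3 │ - │  ┃█·█                 
┃├───┼───┼───┼───┤  ┃                    
┃│ 0 │ . │ = │ + │  ┃                    
┃└───┴───┴───┴───┘  ┃                    
┗━━━━━━━━━━━━━━━━━━━┛                    
    ┃                                    
    ┃                                    
    ┗━━━━━━━━━━━━━━━━━━━━━━━━━━━━━━━━━━━━


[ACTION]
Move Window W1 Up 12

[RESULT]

┃ Calculator        ┃                    
┠───────────────────┨                    
┃                  0┃━━━━━━━━━━━━━━━━━━━━
┃┌───┬───┬───┬───┐  ┃                    
┃│ 7 │ 8 │ 9 │ ÷ │  ┃────────────────────
┃├───┼───┼───┼───┤  ┃012                 
┃│ 4 │ 5 │ 6 │ × │  ┃··█                 
┃├───┼───┼───┼───┤  ┃███                 
┃│ 1 │ 2 │ 3 │ - │  ┃···                 
┃├───┼───┼───┼───┤  ┃···                 
┃│ 0 │ . │ = │ + │  ┃█·█                 
┃└───┴───┴───┴───┘  ┃                    
┗━━━━━━━━━━━━━━━━━━━┛                    
    ┃                                    
    ┃                                    
    ┃                                    
    ┃                                    
    ┗━━━━━━━━━━━━━━━━━━━━━━━━━━━━━━━━━━━━


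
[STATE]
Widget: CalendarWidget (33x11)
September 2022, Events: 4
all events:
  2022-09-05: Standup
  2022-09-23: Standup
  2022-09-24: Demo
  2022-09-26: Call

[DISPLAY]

          September 2022         
Mo Tu We Th Fr Sa Su             
          1  2  3  4             
 5*  6  7  8  9 10 11            
12 13 14 15 16 17 18             
19 20 21 22 23* 24* 25           
26* 27 28 29 30                  
                                 
                                 
                                 
                                 


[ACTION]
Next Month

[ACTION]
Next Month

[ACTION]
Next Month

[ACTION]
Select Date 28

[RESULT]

          December 2022          
Mo Tu We Th Fr Sa Su             
          1  2  3  4             
 5  6  7  8  9 10 11             
12 13 14 15 16 17 18             
19 20 21 22 23 24 25             
26 27 [28] 29 30 31              
                                 
                                 
                                 
                                 


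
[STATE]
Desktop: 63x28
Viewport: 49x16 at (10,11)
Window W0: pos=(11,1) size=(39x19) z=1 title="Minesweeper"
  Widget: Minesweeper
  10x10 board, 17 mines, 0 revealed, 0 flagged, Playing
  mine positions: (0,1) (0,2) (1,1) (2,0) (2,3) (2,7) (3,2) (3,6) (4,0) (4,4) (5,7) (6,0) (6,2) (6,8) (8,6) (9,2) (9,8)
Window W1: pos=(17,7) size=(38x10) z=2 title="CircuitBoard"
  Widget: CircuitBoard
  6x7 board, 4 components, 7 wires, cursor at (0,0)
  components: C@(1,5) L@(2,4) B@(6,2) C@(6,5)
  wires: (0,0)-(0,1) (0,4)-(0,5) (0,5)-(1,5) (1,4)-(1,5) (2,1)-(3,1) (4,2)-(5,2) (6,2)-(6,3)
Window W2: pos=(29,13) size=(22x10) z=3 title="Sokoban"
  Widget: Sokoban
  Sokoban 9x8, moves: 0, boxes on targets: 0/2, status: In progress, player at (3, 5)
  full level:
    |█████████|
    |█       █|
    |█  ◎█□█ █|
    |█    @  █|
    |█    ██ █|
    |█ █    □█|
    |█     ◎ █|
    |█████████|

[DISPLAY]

 ┃■■■■■┃0  [.]─ ·           · ─ ·           ┃    
 ┃■■■■■┃                        │           ┃    
 ┃■■■■■┃1          ┏━━━━━━━━━━━━━━━━━━━━┓   ┃    
 ┃     ┃           ┃ Sokoban            ┃   ┃    
 ┃     ┃2       ·  ┠────────────────────┨   ┃    
 ┃     ┗━━━━━━━━━━━┃█████████           ┃━━━┛    
 ┃                 ┃█       █           ┃        
 ┃                 ┃█  ◎█□█ █           ┃        
 ┗━━━━━━━━━━━━━━━━━┃█    @  █           ┃        
                   ┃█    ██ █           ┃        
                   ┃█ █    □█           ┃        
                   ┗━━━━━━━━━━━━━━━━━━━━┛        
                                                 
                                                 
                                                 
                                                 


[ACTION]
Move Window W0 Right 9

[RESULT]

       ┃0  [.]─ ·           · ─ ·           ┃   ┃
       ┃                        │           ┃   ┃
       ┃1          ┏━━━━━━━━━━━━━━━━━━━━┓   ┃   ┃
       ┃           ┃ Sokoban            ┃   ┃   ┃
       ┃2       ·  ┠────────────────────┨   ┃   ┃
       ┗━━━━━━━━━━━┃█████████           ┃━━━┛   ┃
          ┃        ┃█       █           ┃       ┃
          ┃        ┃█  ◎█□█ █           ┃       ┃
          ┗━━━━━━━━┃█    @  █           ┃━━━━━━━┛
                   ┃█    ██ █           ┃        
                   ┃█ █    □█           ┃        
                   ┗━━━━━━━━━━━━━━━━━━━━┛        
                                                 
                                                 
                                                 
                                                 


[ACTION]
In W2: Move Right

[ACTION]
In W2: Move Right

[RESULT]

       ┃0  [.]─ ·           · ─ ·           ┃   ┃
       ┃                        │           ┃   ┃
       ┃1          ┏━━━━━━━━━━━━━━━━━━━━┓   ┃   ┃
       ┃           ┃ Sokoban            ┃   ┃   ┃
       ┃2       ·  ┠────────────────────┨   ┃   ┃
       ┗━━━━━━━━━━━┃█████████           ┃━━━┛   ┃
          ┃        ┃█       █           ┃       ┃
          ┃        ┃█  ◎█□█ █           ┃       ┃
          ┗━━━━━━━━┃█      @█           ┃━━━━━━━┛
                   ┃█    ██ █           ┃        
                   ┃█ █    □█           ┃        
                   ┗━━━━━━━━━━━━━━━━━━━━┛        
                                                 
                                                 
                                                 
                                                 


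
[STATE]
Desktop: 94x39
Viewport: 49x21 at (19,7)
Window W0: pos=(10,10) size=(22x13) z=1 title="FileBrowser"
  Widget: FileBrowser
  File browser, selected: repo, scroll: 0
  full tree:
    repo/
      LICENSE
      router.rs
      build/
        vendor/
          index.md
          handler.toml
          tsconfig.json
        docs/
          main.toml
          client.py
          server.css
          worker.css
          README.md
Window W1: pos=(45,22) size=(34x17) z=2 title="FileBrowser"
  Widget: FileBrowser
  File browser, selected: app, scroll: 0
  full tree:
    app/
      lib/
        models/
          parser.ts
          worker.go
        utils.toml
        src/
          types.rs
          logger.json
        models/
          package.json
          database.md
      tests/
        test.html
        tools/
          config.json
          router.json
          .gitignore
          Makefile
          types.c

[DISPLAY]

                                                 
                                                 
                                                 
━━━━━━━━━━━━┓                                    
wser        ┃                                    
────────────┨                                    
po/         ┃                                    
NSE         ┃                                    
er.rs       ┃                                    
build/      ┃                                    
            ┃                                    
            ┃                                    
            ┃                                    
            ┃                                    
            ┃                                    
━━━━━━━━━━━━┛             ┏━━━━━━━━━━━━━━━━━━━━━━
                          ┃ FileBrowser          
                          ┠──────────────────────
                          ┃> [-] app/            
                          ┃    [+] lib/          
                          ┃    [+] tests/        


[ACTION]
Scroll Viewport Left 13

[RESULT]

                                                 
                                                 
                                                 
    ┏━━━━━━━━━━━━━━━━━━━━┓                       
    ┃ FileBrowser        ┃                       
    ┠────────────────────┨                       
    ┃> [-] repo/         ┃                       
    ┃    LICENSE         ┃                       
    ┃    router.rs       ┃                       
    ┃    [+] build/      ┃                       
    ┃                    ┃                       
    ┃                    ┃                       
    ┃                    ┃                       
    ┃                    ┃                       
    ┃                    ┃                       
    ┗━━━━━━━━━━━━━━━━━━━━┛             ┏━━━━━━━━━
                                       ┃ FileBrow
                                       ┠─────────
                                       ┃> [-] app
                                       ┃    [+] l
                                       ┃    [+] t


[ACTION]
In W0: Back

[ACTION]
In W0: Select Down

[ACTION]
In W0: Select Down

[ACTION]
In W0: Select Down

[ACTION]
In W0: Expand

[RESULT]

                                                 
                                                 
                                                 
    ┏━━━━━━━━━━━━━━━━━━━━┓                       
    ┃ FileBrowser        ┃                       
    ┠────────────────────┨                       
    ┃  [-] repo/         ┃                       
    ┃    LICENSE         ┃                       
    ┃    router.rs       ┃                       
    ┃  > [-] build/      ┃                       
    ┃      [+] vendor/   ┃                       
    ┃      [+] docs/     ┃                       
    ┃                    ┃                       
    ┃                    ┃                       
    ┃                    ┃                       
    ┗━━━━━━━━━━━━━━━━━━━━┛             ┏━━━━━━━━━
                                       ┃ FileBrow
                                       ┠─────────
                                       ┃> [-] app
                                       ┃    [+] l
                                       ┃    [+] t


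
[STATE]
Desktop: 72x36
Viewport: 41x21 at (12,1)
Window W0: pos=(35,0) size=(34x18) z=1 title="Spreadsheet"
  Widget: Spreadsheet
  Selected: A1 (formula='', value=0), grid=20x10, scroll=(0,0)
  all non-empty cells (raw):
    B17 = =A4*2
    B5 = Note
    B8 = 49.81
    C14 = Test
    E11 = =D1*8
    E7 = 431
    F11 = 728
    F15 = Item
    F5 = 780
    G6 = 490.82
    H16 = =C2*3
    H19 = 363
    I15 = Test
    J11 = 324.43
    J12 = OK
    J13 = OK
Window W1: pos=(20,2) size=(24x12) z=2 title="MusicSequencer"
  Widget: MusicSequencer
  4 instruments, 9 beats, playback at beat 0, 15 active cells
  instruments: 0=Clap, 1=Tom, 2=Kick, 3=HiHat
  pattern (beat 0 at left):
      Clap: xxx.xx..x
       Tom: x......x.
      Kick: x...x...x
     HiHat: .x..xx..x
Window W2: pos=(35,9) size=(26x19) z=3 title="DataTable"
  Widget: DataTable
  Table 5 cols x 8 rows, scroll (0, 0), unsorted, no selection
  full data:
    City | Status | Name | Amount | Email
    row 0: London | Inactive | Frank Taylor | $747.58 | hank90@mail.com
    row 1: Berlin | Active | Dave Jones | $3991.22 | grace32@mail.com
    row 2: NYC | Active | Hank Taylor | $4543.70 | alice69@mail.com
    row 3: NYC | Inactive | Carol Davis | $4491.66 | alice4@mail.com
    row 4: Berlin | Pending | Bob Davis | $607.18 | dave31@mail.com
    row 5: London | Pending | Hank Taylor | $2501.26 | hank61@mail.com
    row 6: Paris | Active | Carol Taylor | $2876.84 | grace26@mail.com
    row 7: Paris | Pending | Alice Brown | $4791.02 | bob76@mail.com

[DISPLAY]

                       ┃ Spreadsheet     
        ┏━━━━━━━━━━━━━━━━━━━━━━┓─────────
        ┃ MusicSequencer       ┃         
        ┠──────────────────────┨       B 
        ┃      ▼12345678       ┃---------
        ┃  Clap███·██··█       ┃ [0]     
        ┃   Tom█······█·       ┃   0     
        ┃  Kick█···█···█       ┃   0     
        ┃ HiHat·█··██··┏━━━━━━━━━━━━━━━━━
        ┃              ┃ DataTable       
        ┃              ┠─────────────────
        ┃              ┃City  │Status  │N
        ┗━━━━━━━━━━━━━━┃──────┼────────┼─
                       ┃London│Inactive│F
                       ┃Berlin│Active  │D
                       ┃NYC   │Active  │H
                       ┃NYC   │Inactive│C
                       ┃Berlin│Pending │B
                       ┃London│Pending │H
                       ┃Paris │Active  │C
                       ┃Paris │Pending │A


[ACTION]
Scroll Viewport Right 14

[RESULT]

         ┃ Spreadsheet                   
━━━━━━━━━━━━━━━━━┓───────────────────────
cSequencer       ┃                       
─────────────────┨       B       C       
 ▼12345678       ┃-----------------------
p███·██··█       ┃ [0]       0       0   
m█······█·       ┃   0       0       0   
k█···█···█       ┃   0       0       0   
t·█··██··┏━━━━━━━━━━━━━━━━━━━━━━━━┓  0   
         ┃ DataTable              ┃  0   
         ┠────────────────────────┨  0   
         ┃City  │Status  │Name    ┃  0   
━━━━━━━━━┃──────┼────────┼────────┃  0   
         ┃London│Inactive│Frank Ta┃  0   
         ┃Berlin│Active  │Dave Jon┃  0   
         ┃NYC   │Active  │Hank Tay┃  0   
         ┃NYC   │Inactive│Carol Da┃━━━━━━
         ┃Berlin│Pending │Bob Davi┃      
         ┃London│Pending │Hank Tay┃      
         ┃Paris │Active  │Carol Ta┃      
         ┃Paris │Pending │Alice Br┃      


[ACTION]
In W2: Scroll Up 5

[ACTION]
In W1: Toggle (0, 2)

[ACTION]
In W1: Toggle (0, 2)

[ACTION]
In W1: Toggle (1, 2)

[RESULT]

         ┃ Spreadsheet                   
━━━━━━━━━━━━━━━━━┓───────────────────────
cSequencer       ┃                       
─────────────────┨       B       C       
 ▼12345678       ┃-----------------------
p███·██··█       ┃ [0]       0       0   
m█·█····█·       ┃   0       0       0   
k█···█···█       ┃   0       0       0   
t·█··██··┏━━━━━━━━━━━━━━━━━━━━━━━━┓  0   
         ┃ DataTable              ┃  0   
         ┠────────────────────────┨  0   
         ┃City  │Status  │Name    ┃  0   
━━━━━━━━━┃──────┼────────┼────────┃  0   
         ┃London│Inactive│Frank Ta┃  0   
         ┃Berlin│Active  │Dave Jon┃  0   
         ┃NYC   │Active  │Hank Tay┃  0   
         ┃NYC   │Inactive│Carol Da┃━━━━━━
         ┃Berlin│Pending │Bob Davi┃      
         ┃London│Pending │Hank Tay┃      
         ┃Paris │Active  │Carol Ta┃      
         ┃Paris │Pending │Alice Br┃      


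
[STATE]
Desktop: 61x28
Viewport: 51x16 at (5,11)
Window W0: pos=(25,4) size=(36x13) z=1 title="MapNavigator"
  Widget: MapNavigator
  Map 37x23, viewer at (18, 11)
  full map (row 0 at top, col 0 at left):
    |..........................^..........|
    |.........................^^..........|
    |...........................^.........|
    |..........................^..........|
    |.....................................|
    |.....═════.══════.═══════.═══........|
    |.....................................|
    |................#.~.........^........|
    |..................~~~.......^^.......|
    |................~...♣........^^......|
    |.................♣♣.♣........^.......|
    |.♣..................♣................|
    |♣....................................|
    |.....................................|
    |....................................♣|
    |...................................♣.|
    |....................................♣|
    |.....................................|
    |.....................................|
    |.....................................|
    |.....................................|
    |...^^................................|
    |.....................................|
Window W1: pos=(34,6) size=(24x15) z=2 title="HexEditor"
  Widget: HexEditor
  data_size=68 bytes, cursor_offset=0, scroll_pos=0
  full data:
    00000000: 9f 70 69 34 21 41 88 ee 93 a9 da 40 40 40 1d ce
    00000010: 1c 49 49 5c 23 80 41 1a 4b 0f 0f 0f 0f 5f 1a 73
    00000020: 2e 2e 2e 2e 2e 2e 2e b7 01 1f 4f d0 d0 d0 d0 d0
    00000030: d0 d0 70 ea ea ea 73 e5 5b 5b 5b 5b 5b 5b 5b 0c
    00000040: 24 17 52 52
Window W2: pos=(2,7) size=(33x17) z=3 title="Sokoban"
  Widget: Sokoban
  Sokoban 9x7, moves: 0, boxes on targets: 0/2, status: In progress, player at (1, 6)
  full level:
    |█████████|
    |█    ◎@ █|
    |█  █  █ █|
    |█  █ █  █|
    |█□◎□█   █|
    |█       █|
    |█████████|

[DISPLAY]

   ◎@ █                      ┃00000020  2e 2e 2e 2e
 █  █ █                      ┃00000030  d0 d0 70 ea
 █ █  █                      ┃00000040  24 17 52 52
◎□█   █                      ┃                     
      █                      ┃                     
███████                      ┃                     
ves: 0  0/2                  ┃                     
                             ┃                     
                             ┃                     
                             ┃━━━━━━━━━━━━━━━━━━━━━
                             ┃                     
                             ┃                     
━━━━━━━━━━━━━━━━━━━━━━━━━━━━━┛                     
                                                   
                                                   
                                                   


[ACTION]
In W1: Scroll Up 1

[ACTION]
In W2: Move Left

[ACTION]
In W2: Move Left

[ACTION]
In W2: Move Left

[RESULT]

 @ ◎  █                      ┃00000020  2e 2e 2e 2e
 █  █ █                      ┃00000030  d0 d0 70 ea
 █ █  █                      ┃00000040  24 17 52 52
◎□█   █                      ┃                     
      █                      ┃                     
███████                      ┃                     
ves: 3  0/2                  ┃                     
                             ┃                     
                             ┃                     
                             ┃━━━━━━━━━━━━━━━━━━━━━
                             ┃                     
                             ┃                     
━━━━━━━━━━━━━━━━━━━━━━━━━━━━━┛                     
                                                   
                                                   
                                                   


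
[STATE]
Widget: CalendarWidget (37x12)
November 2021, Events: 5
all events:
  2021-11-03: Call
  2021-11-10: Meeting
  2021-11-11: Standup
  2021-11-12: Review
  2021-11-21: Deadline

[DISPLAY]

            November 2021            
Mo Tu We Th Fr Sa Su                 
 1  2  3*  4  5  6  7                
 8  9 10* 11* 12* 13 14              
15 16 17 18 19 20 21*                
22 23 24 25 26 27 28                 
29 30                                
                                     
                                     
                                     
                                     
                                     


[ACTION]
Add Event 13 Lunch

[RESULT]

            November 2021            
Mo Tu We Th Fr Sa Su                 
 1  2  3*  4  5  6  7                
 8  9 10* 11* 12* 13* 14             
15 16 17 18 19 20 21*                
22 23 24 25 26 27 28                 
29 30                                
                                     
                                     
                                     
                                     
                                     


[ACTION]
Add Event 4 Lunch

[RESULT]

            November 2021            
Mo Tu We Th Fr Sa Su                 
 1  2  3*  4*  5  6  7               
 8  9 10* 11* 12* 13* 14             
15 16 17 18 19 20 21*                
22 23 24 25 26 27 28                 
29 30                                
                                     
                                     
                                     
                                     
                                     


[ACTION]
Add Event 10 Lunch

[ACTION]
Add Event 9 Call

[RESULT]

            November 2021            
Mo Tu We Th Fr Sa Su                 
 1  2  3*  4*  5  6  7               
 8  9* 10* 11* 12* 13* 14            
15 16 17 18 19 20 21*                
22 23 24 25 26 27 28                 
29 30                                
                                     
                                     
                                     
                                     
                                     


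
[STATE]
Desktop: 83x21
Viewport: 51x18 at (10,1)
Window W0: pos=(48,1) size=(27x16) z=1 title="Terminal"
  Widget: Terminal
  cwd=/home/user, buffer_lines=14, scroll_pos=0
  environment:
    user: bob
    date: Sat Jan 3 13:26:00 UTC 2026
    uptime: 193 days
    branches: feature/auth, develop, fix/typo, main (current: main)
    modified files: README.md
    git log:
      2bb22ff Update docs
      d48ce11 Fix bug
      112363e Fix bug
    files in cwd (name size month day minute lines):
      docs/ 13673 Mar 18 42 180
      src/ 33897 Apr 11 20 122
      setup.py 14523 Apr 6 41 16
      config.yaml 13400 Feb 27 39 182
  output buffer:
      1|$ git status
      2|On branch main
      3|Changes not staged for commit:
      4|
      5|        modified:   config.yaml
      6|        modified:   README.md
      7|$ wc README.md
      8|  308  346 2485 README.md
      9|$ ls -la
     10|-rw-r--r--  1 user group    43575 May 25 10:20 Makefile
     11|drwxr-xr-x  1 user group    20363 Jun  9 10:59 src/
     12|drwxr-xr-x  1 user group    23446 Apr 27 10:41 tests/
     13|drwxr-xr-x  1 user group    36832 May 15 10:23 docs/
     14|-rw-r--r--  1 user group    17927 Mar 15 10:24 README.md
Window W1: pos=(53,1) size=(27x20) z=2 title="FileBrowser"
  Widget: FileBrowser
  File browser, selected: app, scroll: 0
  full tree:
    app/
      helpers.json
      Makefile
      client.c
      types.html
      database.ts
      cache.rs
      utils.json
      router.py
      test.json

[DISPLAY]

                                      ┏━━━━┏━━━━━━━
                                      ┃ Ter┃ FileBr
                                      ┠────┠───────
                                      ┃$ gi┃> [-] a
                                      ┃On b┃    hel
                                      ┃Chan┃    Mak
                                      ┃    ┃    cli
                                      ┃    ┃    typ
                                      ┃    ┃    dat
                                      ┃$ wc┃    cac
                                      ┃  30┃    uti
                                      ┃$ ls┃    rou
                                      ┃-rw-┃    tes
                                      ┃drwx┃       
                                      ┃drwx┃       
                                      ┗━━━━┃       
                                           ┃       
                                           ┃       


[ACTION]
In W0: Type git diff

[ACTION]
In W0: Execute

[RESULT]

                                      ┏━━━━┏━━━━━━━
                                      ┃ Ter┃ FileBr
                                      ┠────┠───────
                                      ┃drwx┃> [-] a
                                      ┃drwx┃    hel
                                      ┃drwx┃    Mak
                                      ┃-rw-┃    cli
                                      ┃$ gi┃    typ
                                      ┃diff┃    dat
                                      ┃--- ┃    cac
                                      ┃+++ ┃    uti
                                      ┃@@ -┃    rou
                                      ┃+# u┃    tes
                                      ┃ imp┃       
                                      ┃$ █ ┃       
                                      ┗━━━━┃       
                                           ┃       
                                           ┃       


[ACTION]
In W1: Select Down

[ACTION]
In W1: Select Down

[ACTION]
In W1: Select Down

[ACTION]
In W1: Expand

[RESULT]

                                      ┏━━━━┏━━━━━━━
                                      ┃ Ter┃ FileBr
                                      ┠────┠───────
                                      ┃drwx┃  [-] a
                                      ┃drwx┃    hel
                                      ┃drwx┃    Mak
                                      ┃-rw-┃  > cli
                                      ┃$ gi┃    typ
                                      ┃diff┃    dat
                                      ┃--- ┃    cac
                                      ┃+++ ┃    uti
                                      ┃@@ -┃    rou
                                      ┃+# u┃    tes
                                      ┃ imp┃       
                                      ┃$ █ ┃       
                                      ┗━━━━┃       
                                           ┃       
                                           ┃       
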